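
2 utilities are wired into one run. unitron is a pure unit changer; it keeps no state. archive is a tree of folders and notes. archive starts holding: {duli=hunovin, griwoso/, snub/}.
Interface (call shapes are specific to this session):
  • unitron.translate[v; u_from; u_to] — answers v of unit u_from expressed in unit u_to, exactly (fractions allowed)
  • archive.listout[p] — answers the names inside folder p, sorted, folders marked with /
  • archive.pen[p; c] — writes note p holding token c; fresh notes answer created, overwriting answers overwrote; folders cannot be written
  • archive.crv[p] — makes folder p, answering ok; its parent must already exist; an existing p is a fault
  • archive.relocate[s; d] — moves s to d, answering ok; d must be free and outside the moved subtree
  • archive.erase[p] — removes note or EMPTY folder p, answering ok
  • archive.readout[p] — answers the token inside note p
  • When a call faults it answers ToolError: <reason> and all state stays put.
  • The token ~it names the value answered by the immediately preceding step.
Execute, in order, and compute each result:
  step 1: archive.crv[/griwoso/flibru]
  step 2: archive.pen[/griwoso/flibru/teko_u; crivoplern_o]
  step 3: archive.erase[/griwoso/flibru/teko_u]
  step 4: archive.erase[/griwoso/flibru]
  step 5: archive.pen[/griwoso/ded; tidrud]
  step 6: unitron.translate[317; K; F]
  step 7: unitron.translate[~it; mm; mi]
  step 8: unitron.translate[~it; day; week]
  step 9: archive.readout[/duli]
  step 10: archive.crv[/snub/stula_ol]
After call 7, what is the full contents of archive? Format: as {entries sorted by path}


Answer: {duli=hunovin, griwoso/, griwoso/ded=tidrud, snub/}

Derivation:
% 1. crv(/griwoso/flibru) : ok
% 2. pen(/griwoso/flibru/teko_u, crivoplern_o) : created
% 3. erase(/griwoso/flibru/teko_u) : ok
% 4. erase(/griwoso/flibru) : ok
% 5. pen(/griwoso/ded, tidrud) : created
% 6. translate(317, K, F) : 11093/100
% 7. translate(~it, mm, mi) : 11093/160934400
% 8. translate(~it, day, week) : 11093/1126540800
% 9. readout(/duli) : hunovin
% 10. crv(/snub/stula_ol) : ok


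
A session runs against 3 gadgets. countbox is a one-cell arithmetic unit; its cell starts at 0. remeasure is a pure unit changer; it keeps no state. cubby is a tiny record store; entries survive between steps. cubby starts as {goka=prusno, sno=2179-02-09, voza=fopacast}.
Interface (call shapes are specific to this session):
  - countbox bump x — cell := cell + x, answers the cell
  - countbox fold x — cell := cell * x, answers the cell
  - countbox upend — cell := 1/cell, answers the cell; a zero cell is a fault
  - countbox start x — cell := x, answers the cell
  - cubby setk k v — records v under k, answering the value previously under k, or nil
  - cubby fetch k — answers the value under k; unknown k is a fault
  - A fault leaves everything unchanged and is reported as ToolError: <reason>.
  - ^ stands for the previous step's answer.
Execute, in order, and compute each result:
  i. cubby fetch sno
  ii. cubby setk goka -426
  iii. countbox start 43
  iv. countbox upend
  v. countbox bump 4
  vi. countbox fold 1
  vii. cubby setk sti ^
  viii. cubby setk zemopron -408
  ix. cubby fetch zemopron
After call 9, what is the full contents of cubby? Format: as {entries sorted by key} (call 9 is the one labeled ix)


I use cubby fetch(sno), and get 2179-02-09.
I try cubby setk(goka, -426): prusno.
I run countbox start(43), and observe 43.
Then countbox upend(), which returns 1/43.
Now I run countbox bump(4): 173/43.
Now I run countbox fold(1), and observe 173/43.
I run cubby setk(sti, ^), which returns nil.
I try cubby setk(zemopron, -408), yielding nil.
Invoking cubby fetch(zemopron), yielding -408.

Answer: {goka=-426, sno=2179-02-09, sti=173/43, voza=fopacast, zemopron=-408}


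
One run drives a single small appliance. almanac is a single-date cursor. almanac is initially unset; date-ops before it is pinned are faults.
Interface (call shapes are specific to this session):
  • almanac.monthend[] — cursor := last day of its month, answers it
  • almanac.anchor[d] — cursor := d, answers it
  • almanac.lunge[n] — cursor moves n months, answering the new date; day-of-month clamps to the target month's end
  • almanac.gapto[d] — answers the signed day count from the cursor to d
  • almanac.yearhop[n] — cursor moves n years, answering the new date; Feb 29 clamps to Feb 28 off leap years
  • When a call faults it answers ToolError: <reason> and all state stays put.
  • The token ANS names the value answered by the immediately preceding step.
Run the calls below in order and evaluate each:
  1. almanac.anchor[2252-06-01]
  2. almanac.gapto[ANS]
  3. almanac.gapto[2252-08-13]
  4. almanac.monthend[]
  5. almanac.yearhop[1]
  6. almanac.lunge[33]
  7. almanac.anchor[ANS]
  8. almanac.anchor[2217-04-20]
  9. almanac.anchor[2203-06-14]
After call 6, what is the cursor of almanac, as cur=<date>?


I use anchor with d=2252-06-01: 2252-06-01.
I call gapto with d=ANS, — result: 0.
I use gapto with d=2252-08-13, — result: 73.
I call monthend, and get 2252-06-30.
I run yearhop with n=1, and see 2253-06-30.
I call lunge with n=33: 2256-03-30.
Calling anchor with d=ANS, yielding 2256-03-30.
Next I call anchor with d=2217-04-20, giving 2217-04-20.
Next I call anchor with d=2203-06-14, giving 2203-06-14.

Answer: cur=2256-03-30


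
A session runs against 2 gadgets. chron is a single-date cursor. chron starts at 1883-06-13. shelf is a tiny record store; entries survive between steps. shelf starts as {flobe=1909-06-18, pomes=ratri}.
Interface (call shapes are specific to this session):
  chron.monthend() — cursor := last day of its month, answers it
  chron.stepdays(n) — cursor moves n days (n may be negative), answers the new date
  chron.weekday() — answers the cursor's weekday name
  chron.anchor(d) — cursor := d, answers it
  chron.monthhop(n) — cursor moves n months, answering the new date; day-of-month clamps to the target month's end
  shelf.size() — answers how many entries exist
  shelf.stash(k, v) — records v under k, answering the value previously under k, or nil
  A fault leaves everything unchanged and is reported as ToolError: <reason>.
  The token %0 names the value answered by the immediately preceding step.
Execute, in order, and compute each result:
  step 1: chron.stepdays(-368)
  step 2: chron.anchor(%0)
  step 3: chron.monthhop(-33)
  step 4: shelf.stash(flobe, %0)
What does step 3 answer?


>> chron.stepdays(-368)
<< 1882-06-10
>> chron.anchor(%0)
<< 1882-06-10
>> chron.monthhop(-33)
<< 1879-09-10
>> shelf.stash(flobe, %0)
<< 1909-06-18

Answer: 1879-09-10


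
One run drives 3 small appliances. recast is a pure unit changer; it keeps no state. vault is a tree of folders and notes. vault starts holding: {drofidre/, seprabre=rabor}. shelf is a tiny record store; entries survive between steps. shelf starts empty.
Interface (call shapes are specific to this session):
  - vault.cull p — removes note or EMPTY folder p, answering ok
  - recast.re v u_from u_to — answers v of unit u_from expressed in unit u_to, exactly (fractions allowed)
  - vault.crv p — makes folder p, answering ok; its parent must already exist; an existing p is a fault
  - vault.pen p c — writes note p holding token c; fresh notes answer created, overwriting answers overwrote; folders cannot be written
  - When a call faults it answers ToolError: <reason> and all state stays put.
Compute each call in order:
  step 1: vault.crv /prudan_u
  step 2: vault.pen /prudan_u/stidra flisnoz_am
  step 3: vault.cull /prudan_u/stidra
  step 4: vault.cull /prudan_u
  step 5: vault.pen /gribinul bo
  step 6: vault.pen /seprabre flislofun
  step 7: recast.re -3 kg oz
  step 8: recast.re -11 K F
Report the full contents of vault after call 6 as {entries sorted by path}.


Answer: {drofidre/, gribinul=bo, seprabre=flislofun}

Derivation:
Act: crv[/prudan_u]
Obs: ok
Act: pen[/prudan_u/stidra; flisnoz_am]
Obs: created
Act: cull[/prudan_u/stidra]
Obs: ok
Act: cull[/prudan_u]
Obs: ok
Act: pen[/gribinul; bo]
Obs: created
Act: pen[/seprabre; flislofun]
Obs: overwrote
Act: re[-3; kg; oz]
Obs: -4800000000/45359237
Act: re[-11; K; F]
Obs: -47947/100


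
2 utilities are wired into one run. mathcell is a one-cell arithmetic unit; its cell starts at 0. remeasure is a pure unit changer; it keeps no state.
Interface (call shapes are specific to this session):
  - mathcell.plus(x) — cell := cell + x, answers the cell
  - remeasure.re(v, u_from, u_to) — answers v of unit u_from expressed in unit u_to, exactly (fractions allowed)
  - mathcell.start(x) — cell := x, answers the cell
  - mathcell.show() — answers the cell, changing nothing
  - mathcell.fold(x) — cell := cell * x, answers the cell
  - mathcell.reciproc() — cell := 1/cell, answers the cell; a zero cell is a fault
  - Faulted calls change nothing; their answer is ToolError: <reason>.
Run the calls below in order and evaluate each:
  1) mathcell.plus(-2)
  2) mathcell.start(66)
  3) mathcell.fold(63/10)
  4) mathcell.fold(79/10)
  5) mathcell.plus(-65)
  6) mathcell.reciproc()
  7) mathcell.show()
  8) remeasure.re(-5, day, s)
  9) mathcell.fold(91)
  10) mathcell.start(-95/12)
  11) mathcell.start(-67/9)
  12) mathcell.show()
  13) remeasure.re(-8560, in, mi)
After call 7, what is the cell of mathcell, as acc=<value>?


Answer: acc=50/160991

Derivation:
CALL plus[x=-2]
RET  -2
CALL start[x=66]
RET  66
CALL fold[x=63/10]
RET  2079/5
CALL fold[x=79/10]
RET  164241/50
CALL plus[x=-65]
RET  160991/50
CALL reciproc[]
RET  50/160991
CALL show[]
RET  50/160991
CALL re[v=-5; u_from=day; u_to=s]
RET  -432000
CALL fold[x=91]
RET  4550/160991
CALL start[x=-95/12]
RET  -95/12
CALL start[x=-67/9]
RET  -67/9
CALL show[]
RET  -67/9
CALL re[v=-8560; u_from=in; u_to=mi]
RET  -107/792


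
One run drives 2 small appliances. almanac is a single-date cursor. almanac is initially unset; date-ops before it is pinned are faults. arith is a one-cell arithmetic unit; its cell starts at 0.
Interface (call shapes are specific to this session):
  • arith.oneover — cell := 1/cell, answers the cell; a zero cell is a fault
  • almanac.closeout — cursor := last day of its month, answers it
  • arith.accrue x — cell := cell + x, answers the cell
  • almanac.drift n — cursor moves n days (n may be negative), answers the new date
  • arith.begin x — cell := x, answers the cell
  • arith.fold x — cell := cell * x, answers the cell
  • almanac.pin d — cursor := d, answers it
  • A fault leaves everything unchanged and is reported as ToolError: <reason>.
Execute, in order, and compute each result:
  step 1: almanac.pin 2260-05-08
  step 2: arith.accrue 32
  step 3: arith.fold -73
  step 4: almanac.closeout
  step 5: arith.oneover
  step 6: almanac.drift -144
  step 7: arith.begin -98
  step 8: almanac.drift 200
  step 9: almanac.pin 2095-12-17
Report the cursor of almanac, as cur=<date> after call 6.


Answer: cur=2260-01-08

Derivation:
Step: almanac.pin[2260-05-08]
Result: 2260-05-08
Step: arith.accrue[32]
Result: 32
Step: arith.fold[-73]
Result: -2336
Step: almanac.closeout[]
Result: 2260-05-31
Step: arith.oneover[]
Result: -1/2336
Step: almanac.drift[-144]
Result: 2260-01-08
Step: arith.begin[-98]
Result: -98
Step: almanac.drift[200]
Result: 2260-07-26
Step: almanac.pin[2095-12-17]
Result: 2095-12-17


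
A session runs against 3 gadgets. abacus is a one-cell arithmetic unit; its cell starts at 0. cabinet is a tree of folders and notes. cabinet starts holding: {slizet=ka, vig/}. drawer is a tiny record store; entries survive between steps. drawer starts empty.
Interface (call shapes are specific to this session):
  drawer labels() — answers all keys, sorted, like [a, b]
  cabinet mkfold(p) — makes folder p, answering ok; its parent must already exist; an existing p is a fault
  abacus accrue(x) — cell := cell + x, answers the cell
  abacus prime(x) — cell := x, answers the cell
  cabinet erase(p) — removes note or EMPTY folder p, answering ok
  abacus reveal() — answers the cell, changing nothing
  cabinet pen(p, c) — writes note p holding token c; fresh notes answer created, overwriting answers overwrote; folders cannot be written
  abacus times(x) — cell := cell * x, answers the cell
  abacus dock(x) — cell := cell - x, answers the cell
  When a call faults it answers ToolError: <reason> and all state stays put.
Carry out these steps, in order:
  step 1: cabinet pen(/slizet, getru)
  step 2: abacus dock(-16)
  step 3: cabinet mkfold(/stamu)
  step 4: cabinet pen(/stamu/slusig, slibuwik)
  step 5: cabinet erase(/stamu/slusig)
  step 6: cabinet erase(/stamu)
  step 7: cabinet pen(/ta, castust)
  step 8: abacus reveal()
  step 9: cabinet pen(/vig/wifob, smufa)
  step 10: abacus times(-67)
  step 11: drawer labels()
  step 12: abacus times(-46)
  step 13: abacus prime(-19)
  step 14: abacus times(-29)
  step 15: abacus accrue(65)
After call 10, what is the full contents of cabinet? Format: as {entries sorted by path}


~$ cabinet pen p='/slizet' c='getru'
= overwrote
~$ abacus dock x='-16'
= 16
~$ cabinet mkfold p='/stamu'
= ok
~$ cabinet pen p='/stamu/slusig' c='slibuwik'
= created
~$ cabinet erase p='/stamu/slusig'
= ok
~$ cabinet erase p='/stamu'
= ok
~$ cabinet pen p='/ta' c='castust'
= created
~$ abacus reveal
= 16
~$ cabinet pen p='/vig/wifob' c='smufa'
= created
~$ abacus times x='-67'
= -1072
~$ drawer labels
= []
~$ abacus times x='-46'
= 49312
~$ abacus prime x='-19'
= -19
~$ abacus times x='-29'
= 551
~$ abacus accrue x='65'
= 616

Answer: {slizet=getru, ta=castust, vig/, vig/wifob=smufa}


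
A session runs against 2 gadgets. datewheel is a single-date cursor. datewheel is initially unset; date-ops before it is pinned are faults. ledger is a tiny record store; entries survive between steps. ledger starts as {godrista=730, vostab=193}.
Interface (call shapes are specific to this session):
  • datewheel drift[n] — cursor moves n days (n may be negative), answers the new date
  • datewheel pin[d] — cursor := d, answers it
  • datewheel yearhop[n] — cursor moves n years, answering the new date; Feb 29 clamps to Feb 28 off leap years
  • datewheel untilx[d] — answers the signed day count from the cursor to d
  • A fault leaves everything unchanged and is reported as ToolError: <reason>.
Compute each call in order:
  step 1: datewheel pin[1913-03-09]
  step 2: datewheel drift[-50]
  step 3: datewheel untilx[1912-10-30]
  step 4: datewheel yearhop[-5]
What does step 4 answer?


Answer: 1908-01-18

Derivation:
% datewheel pin(d: 1913-03-09) -> 1913-03-09
% datewheel drift(n: -50) -> 1913-01-18
% datewheel untilx(d: 1912-10-30) -> -80
% datewheel yearhop(n: -5) -> 1908-01-18


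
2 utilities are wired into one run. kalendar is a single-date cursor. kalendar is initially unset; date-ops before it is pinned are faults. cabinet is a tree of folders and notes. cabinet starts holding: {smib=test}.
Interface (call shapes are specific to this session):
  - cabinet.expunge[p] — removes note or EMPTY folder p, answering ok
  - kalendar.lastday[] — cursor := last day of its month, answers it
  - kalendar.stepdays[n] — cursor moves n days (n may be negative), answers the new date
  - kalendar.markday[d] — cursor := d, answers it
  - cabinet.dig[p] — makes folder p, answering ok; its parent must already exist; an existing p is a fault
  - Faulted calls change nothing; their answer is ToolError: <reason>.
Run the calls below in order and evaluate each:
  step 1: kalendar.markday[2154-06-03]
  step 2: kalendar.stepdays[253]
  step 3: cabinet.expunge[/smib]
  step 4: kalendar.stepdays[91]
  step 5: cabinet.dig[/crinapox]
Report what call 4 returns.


# kalendar.markday(2154-06-03) -> 2154-06-03
# kalendar.stepdays(253) -> 2155-02-11
# cabinet.expunge(/smib) -> ok
# kalendar.stepdays(91) -> 2155-05-13
# cabinet.dig(/crinapox) -> ok

Answer: 2155-05-13


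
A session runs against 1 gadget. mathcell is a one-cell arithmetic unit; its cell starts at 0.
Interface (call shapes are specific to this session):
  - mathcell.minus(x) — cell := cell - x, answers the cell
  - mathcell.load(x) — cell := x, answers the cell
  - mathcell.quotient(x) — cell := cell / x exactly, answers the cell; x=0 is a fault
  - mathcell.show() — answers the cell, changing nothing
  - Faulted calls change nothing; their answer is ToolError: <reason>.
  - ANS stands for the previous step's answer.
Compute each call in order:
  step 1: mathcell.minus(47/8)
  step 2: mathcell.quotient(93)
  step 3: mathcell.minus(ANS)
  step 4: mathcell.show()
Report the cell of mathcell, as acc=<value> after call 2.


Act: mathcell.minus[47/8]
Obs: -47/8
Act: mathcell.quotient[93]
Obs: -47/744
Act: mathcell.minus[ANS]
Obs: 0
Act: mathcell.show[]
Obs: 0

Answer: acc=-47/744


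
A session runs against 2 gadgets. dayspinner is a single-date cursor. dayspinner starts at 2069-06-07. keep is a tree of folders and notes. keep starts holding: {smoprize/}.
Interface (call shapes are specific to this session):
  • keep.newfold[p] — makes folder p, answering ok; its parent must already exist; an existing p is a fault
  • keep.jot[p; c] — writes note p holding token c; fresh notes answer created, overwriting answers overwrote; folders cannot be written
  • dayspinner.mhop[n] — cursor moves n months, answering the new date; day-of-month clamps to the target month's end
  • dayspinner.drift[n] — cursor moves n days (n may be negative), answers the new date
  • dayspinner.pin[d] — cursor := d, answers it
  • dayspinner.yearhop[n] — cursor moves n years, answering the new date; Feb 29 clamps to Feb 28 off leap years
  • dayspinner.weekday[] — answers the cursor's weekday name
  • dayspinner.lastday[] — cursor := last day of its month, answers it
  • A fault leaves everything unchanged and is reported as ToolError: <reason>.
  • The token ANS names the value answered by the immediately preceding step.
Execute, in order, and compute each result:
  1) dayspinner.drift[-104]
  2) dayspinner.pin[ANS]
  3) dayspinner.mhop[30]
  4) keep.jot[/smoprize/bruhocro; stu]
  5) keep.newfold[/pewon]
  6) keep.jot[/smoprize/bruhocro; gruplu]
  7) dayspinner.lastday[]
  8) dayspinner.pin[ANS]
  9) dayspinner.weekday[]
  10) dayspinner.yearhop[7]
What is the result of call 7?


==> drift(n='-104')
<== 2069-02-23
==> pin(d='ANS')
<== 2069-02-23
==> mhop(n='30')
<== 2071-08-23
==> jot(p='/smoprize/bruhocro', c='stu')
<== created
==> newfold(p='/pewon')
<== ok
==> jot(p='/smoprize/bruhocro', c='gruplu')
<== overwrote
==> lastday()
<== 2071-08-31
==> pin(d='ANS')
<== 2071-08-31
==> weekday()
<== Monday
==> yearhop(n='7')
<== 2078-08-31

Answer: 2071-08-31


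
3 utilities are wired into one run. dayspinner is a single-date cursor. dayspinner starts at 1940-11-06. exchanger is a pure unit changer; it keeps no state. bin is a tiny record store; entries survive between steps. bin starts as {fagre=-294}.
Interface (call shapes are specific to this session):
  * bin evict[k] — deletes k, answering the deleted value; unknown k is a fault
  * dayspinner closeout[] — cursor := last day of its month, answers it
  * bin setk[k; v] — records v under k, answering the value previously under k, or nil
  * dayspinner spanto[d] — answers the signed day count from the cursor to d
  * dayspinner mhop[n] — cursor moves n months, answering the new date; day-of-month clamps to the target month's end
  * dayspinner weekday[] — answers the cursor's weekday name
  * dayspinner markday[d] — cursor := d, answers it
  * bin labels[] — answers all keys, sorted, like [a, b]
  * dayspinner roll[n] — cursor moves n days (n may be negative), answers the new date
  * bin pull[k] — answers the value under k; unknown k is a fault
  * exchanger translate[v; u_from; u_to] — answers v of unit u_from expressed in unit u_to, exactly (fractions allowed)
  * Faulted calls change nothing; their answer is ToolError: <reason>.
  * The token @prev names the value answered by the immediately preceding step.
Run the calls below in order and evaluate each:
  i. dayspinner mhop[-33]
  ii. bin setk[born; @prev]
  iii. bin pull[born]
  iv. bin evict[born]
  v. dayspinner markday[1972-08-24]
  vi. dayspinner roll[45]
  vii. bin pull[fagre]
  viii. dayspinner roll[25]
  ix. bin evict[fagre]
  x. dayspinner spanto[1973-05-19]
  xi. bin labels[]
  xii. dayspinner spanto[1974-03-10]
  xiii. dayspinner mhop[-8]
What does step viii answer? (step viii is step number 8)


Answer: 1972-11-02

Derivation:
-> dayspinner mhop(n→-33)
<- 1938-02-06
-> bin setk(k→born, v→@prev)
<- nil
-> bin pull(k→born)
<- 1938-02-06
-> bin evict(k→born)
<- 1938-02-06
-> dayspinner markday(d→1972-08-24)
<- 1972-08-24
-> dayspinner roll(n→45)
<- 1972-10-08
-> bin pull(k→fagre)
<- -294
-> dayspinner roll(n→25)
<- 1972-11-02
-> bin evict(k→fagre)
<- -294
-> dayspinner spanto(d→1973-05-19)
<- 198
-> bin labels()
<- []
-> dayspinner spanto(d→1974-03-10)
<- 493
-> dayspinner mhop(n→-8)
<- 1972-03-02


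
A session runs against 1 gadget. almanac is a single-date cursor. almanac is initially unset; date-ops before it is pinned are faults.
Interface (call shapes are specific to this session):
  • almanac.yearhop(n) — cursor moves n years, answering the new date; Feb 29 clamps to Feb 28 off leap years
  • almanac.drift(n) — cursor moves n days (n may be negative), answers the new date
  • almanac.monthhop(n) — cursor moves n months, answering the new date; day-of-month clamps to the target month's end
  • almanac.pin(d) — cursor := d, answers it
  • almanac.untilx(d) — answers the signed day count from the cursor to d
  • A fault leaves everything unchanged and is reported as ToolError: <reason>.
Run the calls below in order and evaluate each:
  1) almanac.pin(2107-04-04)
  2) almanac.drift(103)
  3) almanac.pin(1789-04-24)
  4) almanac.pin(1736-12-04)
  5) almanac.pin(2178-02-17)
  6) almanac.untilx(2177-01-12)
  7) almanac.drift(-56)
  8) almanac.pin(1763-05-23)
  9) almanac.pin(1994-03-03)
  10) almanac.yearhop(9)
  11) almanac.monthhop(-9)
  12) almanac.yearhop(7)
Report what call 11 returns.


Answer: 2002-06-03

Derivation:
% 1. almanac.pin(2107-04-04) -> 2107-04-04
% 2. almanac.drift(103) -> 2107-07-16
% 3. almanac.pin(1789-04-24) -> 1789-04-24
% 4. almanac.pin(1736-12-04) -> 1736-12-04
% 5. almanac.pin(2178-02-17) -> 2178-02-17
% 6. almanac.untilx(2177-01-12) -> -401
% 7. almanac.drift(-56) -> 2177-12-23
% 8. almanac.pin(1763-05-23) -> 1763-05-23
% 9. almanac.pin(1994-03-03) -> 1994-03-03
% 10. almanac.yearhop(9) -> 2003-03-03
% 11. almanac.monthhop(-9) -> 2002-06-03
% 12. almanac.yearhop(7) -> 2009-06-03


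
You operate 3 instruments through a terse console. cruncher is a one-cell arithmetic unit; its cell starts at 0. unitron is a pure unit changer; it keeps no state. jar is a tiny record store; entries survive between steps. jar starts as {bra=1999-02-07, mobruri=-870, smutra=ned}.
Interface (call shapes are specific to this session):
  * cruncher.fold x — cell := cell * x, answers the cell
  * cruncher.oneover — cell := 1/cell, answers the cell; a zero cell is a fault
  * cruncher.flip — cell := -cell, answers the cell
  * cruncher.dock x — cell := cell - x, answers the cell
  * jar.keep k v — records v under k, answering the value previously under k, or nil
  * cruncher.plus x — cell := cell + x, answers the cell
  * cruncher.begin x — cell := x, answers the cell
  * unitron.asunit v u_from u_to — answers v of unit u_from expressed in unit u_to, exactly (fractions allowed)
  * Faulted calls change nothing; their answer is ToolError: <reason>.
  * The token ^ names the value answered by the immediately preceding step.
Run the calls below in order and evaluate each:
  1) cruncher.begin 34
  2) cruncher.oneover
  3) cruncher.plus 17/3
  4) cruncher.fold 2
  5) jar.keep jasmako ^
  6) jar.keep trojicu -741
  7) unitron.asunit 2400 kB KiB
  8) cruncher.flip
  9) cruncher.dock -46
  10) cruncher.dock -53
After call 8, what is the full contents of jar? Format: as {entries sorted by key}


Answer: {bra=1999-02-07, jasmako=581/51, mobruri=-870, smutra=ned, trojicu=-741}

Derivation:
I invoke begin(x='34'), yielding 34.
Then oneover, and see 1/34.
I try plus(x='17/3'), giving 581/102.
Invoking fold(x='2'), giving 581/51.
I invoke keep(k='jasmako', v='^'), and see nil.
I invoke keep(k='trojicu', v='-741'), and get nil.
Now I run asunit(v='2400', u_from='kB', u_to='KiB'): 9375/4.
I invoke flip, yielding -581/51.
Invoking dock(x='-46'), and get 1765/51.
Invoking dock(x='-53'), yielding 4468/51.


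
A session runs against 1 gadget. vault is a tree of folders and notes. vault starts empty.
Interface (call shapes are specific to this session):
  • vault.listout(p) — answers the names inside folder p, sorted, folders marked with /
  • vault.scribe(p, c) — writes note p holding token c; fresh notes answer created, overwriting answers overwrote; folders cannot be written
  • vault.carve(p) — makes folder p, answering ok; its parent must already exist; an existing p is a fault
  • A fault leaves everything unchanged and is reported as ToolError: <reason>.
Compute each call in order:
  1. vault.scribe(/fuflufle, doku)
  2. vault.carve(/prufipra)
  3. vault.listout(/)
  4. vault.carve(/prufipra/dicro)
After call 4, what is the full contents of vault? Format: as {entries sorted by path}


Answer: {fuflufle=doku, prufipra/, prufipra/dicro/}

Derivation:
==> scribe(p: /fuflufle, c: doku)
<== created
==> carve(p: /prufipra)
<== ok
==> listout(p: /)
<== [fuflufle, prufipra/]
==> carve(p: /prufipra/dicro)
<== ok


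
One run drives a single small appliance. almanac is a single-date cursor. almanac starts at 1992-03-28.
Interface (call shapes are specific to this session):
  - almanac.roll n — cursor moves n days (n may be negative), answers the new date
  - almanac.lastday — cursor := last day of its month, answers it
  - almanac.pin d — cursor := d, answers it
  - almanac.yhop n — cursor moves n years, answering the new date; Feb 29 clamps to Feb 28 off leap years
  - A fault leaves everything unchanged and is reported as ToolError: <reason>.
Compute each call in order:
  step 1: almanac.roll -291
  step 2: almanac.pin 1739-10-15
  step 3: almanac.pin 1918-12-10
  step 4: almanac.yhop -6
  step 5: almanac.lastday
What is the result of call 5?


% roll -291
= 1991-06-11
% pin 1739-10-15
= 1739-10-15
% pin 1918-12-10
= 1918-12-10
% yhop -6
= 1912-12-10
% lastday
= 1912-12-31

Answer: 1912-12-31


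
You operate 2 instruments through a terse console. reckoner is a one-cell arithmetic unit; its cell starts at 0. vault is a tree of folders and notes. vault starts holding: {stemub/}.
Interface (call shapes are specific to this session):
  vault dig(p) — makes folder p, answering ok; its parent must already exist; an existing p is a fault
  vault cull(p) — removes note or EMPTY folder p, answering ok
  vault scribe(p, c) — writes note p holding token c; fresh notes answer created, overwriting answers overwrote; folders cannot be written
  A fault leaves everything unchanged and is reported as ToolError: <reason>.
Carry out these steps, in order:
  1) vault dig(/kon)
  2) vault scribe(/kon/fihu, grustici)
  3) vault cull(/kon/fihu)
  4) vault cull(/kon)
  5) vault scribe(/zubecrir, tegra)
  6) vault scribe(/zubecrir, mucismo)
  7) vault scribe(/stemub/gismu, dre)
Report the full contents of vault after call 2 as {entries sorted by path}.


# 1. vault dig(p→/kon) -> ok
# 2. vault scribe(p→/kon/fihu, c→grustici) -> created
# 3. vault cull(p→/kon/fihu) -> ok
# 4. vault cull(p→/kon) -> ok
# 5. vault scribe(p→/zubecrir, c→tegra) -> created
# 6. vault scribe(p→/zubecrir, c→mucismo) -> overwrote
# 7. vault scribe(p→/stemub/gismu, c→dre) -> created

Answer: {kon/, kon/fihu=grustici, stemub/}


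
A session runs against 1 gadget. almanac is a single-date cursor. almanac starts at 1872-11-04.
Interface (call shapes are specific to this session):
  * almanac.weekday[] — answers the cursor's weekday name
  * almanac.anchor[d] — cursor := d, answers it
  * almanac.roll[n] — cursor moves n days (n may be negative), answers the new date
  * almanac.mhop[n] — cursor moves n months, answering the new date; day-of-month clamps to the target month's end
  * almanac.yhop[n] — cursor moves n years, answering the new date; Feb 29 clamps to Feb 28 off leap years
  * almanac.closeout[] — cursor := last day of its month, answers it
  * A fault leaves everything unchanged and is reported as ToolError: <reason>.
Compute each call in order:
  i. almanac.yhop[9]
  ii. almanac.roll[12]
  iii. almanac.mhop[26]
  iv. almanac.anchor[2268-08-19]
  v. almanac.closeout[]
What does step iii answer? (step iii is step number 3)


>> almanac.yhop(n=9)
<< 1881-11-04
>> almanac.roll(n=12)
<< 1881-11-16
>> almanac.mhop(n=26)
<< 1884-01-16
>> almanac.anchor(d=2268-08-19)
<< 2268-08-19
>> almanac.closeout()
<< 2268-08-31

Answer: 1884-01-16


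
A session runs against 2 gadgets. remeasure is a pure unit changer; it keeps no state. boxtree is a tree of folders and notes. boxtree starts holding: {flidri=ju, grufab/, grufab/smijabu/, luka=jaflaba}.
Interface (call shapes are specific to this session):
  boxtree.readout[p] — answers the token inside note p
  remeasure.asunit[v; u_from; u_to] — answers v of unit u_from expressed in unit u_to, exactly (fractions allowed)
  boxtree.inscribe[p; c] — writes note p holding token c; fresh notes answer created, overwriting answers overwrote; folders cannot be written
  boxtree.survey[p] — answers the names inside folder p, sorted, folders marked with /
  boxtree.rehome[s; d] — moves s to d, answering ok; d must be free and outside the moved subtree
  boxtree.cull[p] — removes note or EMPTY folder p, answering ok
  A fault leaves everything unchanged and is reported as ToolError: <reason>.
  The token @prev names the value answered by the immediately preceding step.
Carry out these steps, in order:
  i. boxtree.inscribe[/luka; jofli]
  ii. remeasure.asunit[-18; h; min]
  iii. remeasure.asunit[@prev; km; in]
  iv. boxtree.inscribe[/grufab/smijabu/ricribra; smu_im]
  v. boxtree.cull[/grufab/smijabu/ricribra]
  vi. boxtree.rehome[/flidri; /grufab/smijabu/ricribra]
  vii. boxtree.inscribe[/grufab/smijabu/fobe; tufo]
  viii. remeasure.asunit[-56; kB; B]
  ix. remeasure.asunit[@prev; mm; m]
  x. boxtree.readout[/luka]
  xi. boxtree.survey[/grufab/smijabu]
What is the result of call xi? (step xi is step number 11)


·→ boxtree.inscribe(/luka, jofli)
·← overwrote
·→ remeasure.asunit(-18, h, min)
·← -1080
·→ remeasure.asunit(@prev, km, in)
·← -5400000000/127
·→ boxtree.inscribe(/grufab/smijabu/ricribra, smu_im)
·← created
·→ boxtree.cull(/grufab/smijabu/ricribra)
·← ok
·→ boxtree.rehome(/flidri, /grufab/smijabu/ricribra)
·← ok
·→ boxtree.inscribe(/grufab/smijabu/fobe, tufo)
·← created
·→ remeasure.asunit(-56, kB, B)
·← -56000
·→ remeasure.asunit(@prev, mm, m)
·← -56
·→ boxtree.readout(/luka)
·← jofli
·→ boxtree.survey(/grufab/smijabu)
·← [fobe, ricribra]

Answer: [fobe, ricribra]


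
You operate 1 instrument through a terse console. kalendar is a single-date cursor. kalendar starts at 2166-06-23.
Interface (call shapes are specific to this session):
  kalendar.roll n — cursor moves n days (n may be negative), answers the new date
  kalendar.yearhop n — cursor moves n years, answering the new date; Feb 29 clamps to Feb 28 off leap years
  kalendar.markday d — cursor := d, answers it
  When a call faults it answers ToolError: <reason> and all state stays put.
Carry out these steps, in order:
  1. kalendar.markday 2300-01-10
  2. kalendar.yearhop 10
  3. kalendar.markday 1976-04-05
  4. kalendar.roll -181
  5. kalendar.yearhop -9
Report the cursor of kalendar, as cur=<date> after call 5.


-> markday(d: 2300-01-10)
<- 2300-01-10
-> yearhop(n: 10)
<- 2310-01-10
-> markday(d: 1976-04-05)
<- 1976-04-05
-> roll(n: -181)
<- 1975-10-07
-> yearhop(n: -9)
<- 1966-10-07

Answer: cur=1966-10-07


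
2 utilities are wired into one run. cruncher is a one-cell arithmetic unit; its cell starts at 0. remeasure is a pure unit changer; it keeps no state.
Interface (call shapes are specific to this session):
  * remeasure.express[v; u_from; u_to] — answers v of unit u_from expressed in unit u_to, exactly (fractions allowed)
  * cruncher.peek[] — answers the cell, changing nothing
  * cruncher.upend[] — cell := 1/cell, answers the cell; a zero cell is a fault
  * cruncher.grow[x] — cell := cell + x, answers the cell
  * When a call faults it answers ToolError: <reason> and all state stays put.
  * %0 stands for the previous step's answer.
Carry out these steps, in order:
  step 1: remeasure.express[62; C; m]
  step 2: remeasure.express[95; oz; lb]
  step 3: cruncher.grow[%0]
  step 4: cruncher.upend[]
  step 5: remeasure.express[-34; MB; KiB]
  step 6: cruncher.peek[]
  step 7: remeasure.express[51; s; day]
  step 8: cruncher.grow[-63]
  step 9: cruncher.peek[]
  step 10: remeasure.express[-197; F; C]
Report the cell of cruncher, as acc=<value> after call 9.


Answer: acc=-5969/95

Derivation:
>> remeasure.express(62, C, m)
<< ToolError: incompatible units
>> remeasure.express(95, oz, lb)
<< 95/16
>> cruncher.grow(%0)
<< 95/16
>> cruncher.upend()
<< 16/95
>> remeasure.express(-34, MB, KiB)
<< -265625/8
>> cruncher.peek()
<< 16/95
>> remeasure.express(51, s, day)
<< 17/28800
>> cruncher.grow(-63)
<< -5969/95
>> cruncher.peek()
<< -5969/95
>> remeasure.express(-197, F, C)
<< -1145/9


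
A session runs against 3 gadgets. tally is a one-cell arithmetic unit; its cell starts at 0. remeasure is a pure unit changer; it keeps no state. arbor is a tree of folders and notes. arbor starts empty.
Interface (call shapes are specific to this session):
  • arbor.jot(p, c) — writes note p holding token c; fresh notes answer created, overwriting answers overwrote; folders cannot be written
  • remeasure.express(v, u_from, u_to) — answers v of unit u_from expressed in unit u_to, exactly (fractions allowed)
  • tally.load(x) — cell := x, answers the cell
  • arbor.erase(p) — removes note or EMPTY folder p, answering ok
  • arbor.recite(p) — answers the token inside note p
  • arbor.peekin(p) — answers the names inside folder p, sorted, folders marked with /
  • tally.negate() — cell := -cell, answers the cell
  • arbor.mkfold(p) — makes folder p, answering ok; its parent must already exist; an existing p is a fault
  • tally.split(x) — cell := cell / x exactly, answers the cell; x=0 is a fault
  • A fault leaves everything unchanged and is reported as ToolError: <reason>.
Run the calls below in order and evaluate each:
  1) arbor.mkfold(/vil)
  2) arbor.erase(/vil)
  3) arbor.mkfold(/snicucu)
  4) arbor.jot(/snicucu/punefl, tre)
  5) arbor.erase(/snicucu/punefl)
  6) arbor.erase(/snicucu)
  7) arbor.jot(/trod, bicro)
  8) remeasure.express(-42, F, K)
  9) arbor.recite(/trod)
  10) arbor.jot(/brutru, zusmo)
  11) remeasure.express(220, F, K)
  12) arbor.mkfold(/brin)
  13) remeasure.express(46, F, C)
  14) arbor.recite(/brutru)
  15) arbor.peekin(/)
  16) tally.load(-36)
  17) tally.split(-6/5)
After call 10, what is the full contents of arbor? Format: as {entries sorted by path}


Answer: {brutru=zusmo, trod=bicro}

Derivation:
% mkfold(p=/vil) : ok
% erase(p=/vil) : ok
% mkfold(p=/snicucu) : ok
% jot(p=/snicucu/punefl, c=tre) : created
% erase(p=/snicucu/punefl) : ok
% erase(p=/snicucu) : ok
% jot(p=/trod, c=bicro) : created
% express(v=-42, u_from=F, u_to=K) : 41767/180
% recite(p=/trod) : bicro
% jot(p=/brutru, c=zusmo) : created
% express(v=220, u_from=F, u_to=K) : 67967/180
% mkfold(p=/brin) : ok
% express(v=46, u_from=F, u_to=C) : 70/9
% recite(p=/brutru) : zusmo
% peekin(p=/) : [brin/, brutru, trod]
% load(x=-36) : -36
% split(x=-6/5) : 30


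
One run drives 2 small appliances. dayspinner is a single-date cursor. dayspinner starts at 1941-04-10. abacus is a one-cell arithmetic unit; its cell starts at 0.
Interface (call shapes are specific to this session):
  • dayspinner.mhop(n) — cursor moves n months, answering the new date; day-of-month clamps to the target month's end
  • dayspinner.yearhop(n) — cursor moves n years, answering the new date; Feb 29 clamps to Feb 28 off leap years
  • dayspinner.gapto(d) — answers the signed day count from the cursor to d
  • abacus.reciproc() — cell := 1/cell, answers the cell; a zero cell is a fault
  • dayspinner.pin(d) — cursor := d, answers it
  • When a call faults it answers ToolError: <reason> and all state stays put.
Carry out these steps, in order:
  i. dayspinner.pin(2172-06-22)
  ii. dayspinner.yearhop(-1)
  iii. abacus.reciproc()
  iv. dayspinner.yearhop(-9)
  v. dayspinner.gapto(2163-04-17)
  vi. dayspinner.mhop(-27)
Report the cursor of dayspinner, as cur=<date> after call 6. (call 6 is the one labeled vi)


Answer: cur=2160-03-22

Derivation:
~$ dayspinner.pin d=2172-06-22
= 2172-06-22
~$ dayspinner.yearhop n=-1
= 2171-06-22
~$ abacus.reciproc
= ToolError: reciprocal of zero
~$ dayspinner.yearhop n=-9
= 2162-06-22
~$ dayspinner.gapto d=2163-04-17
= 299
~$ dayspinner.mhop n=-27
= 2160-03-22


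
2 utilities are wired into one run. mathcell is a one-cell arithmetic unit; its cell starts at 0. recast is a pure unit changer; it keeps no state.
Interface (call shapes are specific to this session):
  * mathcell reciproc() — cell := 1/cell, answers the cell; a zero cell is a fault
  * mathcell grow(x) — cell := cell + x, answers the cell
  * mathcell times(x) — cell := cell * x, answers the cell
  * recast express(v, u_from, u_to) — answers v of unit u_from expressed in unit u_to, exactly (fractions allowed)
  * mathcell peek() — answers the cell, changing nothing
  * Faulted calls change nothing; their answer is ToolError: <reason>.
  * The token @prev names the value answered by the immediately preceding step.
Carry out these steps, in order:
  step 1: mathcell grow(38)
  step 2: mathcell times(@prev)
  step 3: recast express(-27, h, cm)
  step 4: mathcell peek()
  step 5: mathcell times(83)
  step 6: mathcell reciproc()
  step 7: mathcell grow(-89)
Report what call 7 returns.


Answer: -10666827/119852

Derivation:
Act: mathcell grow[38]
Obs: 38
Act: mathcell times[@prev]
Obs: 1444
Act: recast express[-27; h; cm]
Obs: ToolError: incompatible units
Act: mathcell peek[]
Obs: 1444
Act: mathcell times[83]
Obs: 119852
Act: mathcell reciproc[]
Obs: 1/119852
Act: mathcell grow[-89]
Obs: -10666827/119852


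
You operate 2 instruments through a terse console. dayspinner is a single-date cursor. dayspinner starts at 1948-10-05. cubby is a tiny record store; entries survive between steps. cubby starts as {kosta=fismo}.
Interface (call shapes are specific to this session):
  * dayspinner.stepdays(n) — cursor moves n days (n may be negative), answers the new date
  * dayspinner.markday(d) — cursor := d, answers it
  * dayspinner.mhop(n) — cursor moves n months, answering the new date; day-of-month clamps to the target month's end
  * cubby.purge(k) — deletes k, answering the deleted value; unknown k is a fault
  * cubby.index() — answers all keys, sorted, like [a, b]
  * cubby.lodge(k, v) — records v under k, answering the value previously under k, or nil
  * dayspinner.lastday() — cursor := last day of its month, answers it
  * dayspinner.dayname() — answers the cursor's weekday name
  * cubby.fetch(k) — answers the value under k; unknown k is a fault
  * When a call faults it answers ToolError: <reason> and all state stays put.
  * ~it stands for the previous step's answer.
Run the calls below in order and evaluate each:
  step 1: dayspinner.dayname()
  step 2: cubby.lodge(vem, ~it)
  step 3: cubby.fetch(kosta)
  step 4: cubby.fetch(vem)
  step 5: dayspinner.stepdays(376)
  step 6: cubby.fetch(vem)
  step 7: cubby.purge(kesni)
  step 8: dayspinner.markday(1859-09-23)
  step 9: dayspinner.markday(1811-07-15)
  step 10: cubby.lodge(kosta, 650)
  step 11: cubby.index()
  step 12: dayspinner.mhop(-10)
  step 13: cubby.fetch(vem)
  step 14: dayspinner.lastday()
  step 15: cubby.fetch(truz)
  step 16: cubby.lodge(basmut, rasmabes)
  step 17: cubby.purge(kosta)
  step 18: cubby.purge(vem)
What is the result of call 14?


==> dayspinner.dayname()
<== Tuesday
==> cubby.lodge(k: vem, v: ~it)
<== nil
==> cubby.fetch(k: kosta)
<== fismo
==> cubby.fetch(k: vem)
<== Tuesday
==> dayspinner.stepdays(n: 376)
<== 1949-10-16
==> cubby.fetch(k: vem)
<== Tuesday
==> cubby.purge(k: kesni)
<== ToolError: no such key kesni
==> dayspinner.markday(d: 1859-09-23)
<== 1859-09-23
==> dayspinner.markday(d: 1811-07-15)
<== 1811-07-15
==> cubby.lodge(k: kosta, v: 650)
<== fismo
==> cubby.index()
<== [kosta, vem]
==> dayspinner.mhop(n: -10)
<== 1810-09-15
==> cubby.fetch(k: vem)
<== Tuesday
==> dayspinner.lastday()
<== 1810-09-30
==> cubby.fetch(k: truz)
<== ToolError: no such key truz
==> cubby.lodge(k: basmut, v: rasmabes)
<== nil
==> cubby.purge(k: kosta)
<== 650
==> cubby.purge(k: vem)
<== Tuesday

Answer: 1810-09-30
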